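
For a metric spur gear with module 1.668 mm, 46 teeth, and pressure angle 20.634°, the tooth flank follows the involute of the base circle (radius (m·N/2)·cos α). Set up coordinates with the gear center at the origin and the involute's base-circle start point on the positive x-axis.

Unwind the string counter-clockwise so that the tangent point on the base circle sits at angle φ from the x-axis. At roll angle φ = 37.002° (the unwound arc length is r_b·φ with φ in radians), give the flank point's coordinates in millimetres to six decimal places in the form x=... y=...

pitch radius r_p = m·N/2 = 1.668·46/2 = 38.364000
base radius r_b = r_p·cos α = 38.364000·cos 20.634° = 35.902972
roll angle φ = 37.002° = 0.64580673 rad
x = r_b·(cos φ + φ·sin φ) = 35.902972·(0.79861450 + 0.64580673·0.60184290) = 42.627193
y = r_b·(sin φ − φ·cos φ) = 35.902972·(0.60184290 − 0.64580673·0.79861450) = 3.090969

x=42.627193 y=3.090969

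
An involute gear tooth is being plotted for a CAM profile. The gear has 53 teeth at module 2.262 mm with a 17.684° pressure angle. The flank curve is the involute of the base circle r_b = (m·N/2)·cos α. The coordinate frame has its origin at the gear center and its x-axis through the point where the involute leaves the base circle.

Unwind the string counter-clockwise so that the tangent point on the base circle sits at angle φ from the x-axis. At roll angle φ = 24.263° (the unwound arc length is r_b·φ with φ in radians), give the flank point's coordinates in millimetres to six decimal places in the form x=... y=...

pitch radius r_p = m·N/2 = 2.262·53/2 = 59.943000
base radius r_b = r_p·cos α = 59.943000·cos 17.684° = 57.110474
roll angle φ = 24.263° = 0.42346924 rad
x = r_b·(cos φ + φ·sin φ) = 57.110474·(0.91166883 + 0.42346924·0.41092571) = 62.003884
y = r_b·(sin φ − φ·cos φ) = 57.110474·(0.41092571 − 0.42346924·0.91166883) = 1.419881

x=62.003884 y=1.419881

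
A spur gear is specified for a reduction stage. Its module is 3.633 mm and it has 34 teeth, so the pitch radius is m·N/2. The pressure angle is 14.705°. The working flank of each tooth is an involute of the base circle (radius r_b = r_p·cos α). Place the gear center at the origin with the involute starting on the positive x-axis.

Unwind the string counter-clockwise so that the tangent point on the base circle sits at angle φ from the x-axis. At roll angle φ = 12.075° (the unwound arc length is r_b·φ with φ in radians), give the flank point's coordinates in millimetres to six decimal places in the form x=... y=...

x=61.049992 y=0.185564

pitch radius r_p = m·N/2 = 3.633·34/2 = 61.761000
base radius r_b = r_p·cos α = 61.761000·cos 14.705° = 59.738056
roll angle φ = 12.075° = 0.21074851 rad
x = r_b·(cos φ + φ·sin φ) = 59.738056·(0.97787461 + 0.21074851·0.20919190) = 61.049992
y = r_b·(sin φ − φ·cos φ) = 59.738056·(0.20919190 − 0.21074851·0.97787461) = 0.185564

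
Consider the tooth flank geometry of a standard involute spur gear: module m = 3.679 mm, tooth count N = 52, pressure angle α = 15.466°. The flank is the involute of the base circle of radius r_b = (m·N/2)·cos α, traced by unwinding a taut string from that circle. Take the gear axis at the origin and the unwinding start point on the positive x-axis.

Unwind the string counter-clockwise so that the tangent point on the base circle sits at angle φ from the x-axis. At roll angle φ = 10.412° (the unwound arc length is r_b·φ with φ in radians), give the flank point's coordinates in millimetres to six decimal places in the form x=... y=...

x=93.699938 y=0.183808

pitch radius r_p = m·N/2 = 3.679·52/2 = 95.654000
base radius r_b = r_p·cos α = 95.654000·cos 15.466° = 92.190260
roll angle φ = 10.412° = 0.18172368 rad
x = r_b·(cos φ + φ·sin φ) = 92.190260·(0.98353364 + 0.18172368·0.18072514) = 93.699938
y = r_b·(sin φ − φ·cos φ) = 92.190260·(0.18072514 − 0.18172368·0.98353364) = 0.183808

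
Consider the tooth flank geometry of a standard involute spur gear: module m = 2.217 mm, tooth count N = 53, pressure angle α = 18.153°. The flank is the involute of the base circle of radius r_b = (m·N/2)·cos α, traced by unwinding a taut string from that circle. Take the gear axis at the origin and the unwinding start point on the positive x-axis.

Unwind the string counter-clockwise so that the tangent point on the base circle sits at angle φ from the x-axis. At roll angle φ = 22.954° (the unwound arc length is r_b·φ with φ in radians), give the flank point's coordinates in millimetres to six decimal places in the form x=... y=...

pitch radius r_p = m·N/2 = 2.217·53/2 = 58.750500
base radius r_b = r_p·cos α = 58.750500·cos 18.153° = 55.826367
roll angle φ = 22.954° = 0.40062288 rad
x = r_b·(cos φ + φ·sin φ) = 55.826367·(0.92081826 + 0.40062288·0.38999197) = 60.128233
y = r_b·(sin φ − φ·cos φ) = 55.826367·(0.38999197 − 0.40062288·0.92081826) = 1.177440

x=60.128233 y=1.177440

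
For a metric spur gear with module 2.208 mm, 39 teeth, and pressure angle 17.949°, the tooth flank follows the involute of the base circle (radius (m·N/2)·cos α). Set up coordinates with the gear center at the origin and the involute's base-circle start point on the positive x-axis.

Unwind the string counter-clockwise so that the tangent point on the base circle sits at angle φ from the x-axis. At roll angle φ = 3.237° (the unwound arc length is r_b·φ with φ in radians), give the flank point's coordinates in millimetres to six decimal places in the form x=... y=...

x=41.025834 y=0.002461

pitch radius r_p = m·N/2 = 2.208·39/2 = 43.056000
base radius r_b = r_p·cos α = 43.056000·cos 17.949° = 40.960516
roll angle φ = 3.237° = 0.05649631 rad
x = r_b·(cos φ + φ·sin φ) = 40.960516·(0.99840451 + 0.05649631·0.05646626) = 41.025834
y = r_b·(sin φ − φ·cos φ) = 40.960516·(0.05646626 − 0.05649631·0.99840451) = 0.002461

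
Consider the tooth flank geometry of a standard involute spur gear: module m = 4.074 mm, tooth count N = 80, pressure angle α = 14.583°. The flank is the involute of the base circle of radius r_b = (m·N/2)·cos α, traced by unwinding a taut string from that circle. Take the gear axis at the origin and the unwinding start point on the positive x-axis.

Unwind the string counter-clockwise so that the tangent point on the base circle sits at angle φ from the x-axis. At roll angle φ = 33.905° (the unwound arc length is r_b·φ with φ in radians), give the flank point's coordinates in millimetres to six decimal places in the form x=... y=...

pitch radius r_p = m·N/2 = 4.074·80/2 = 162.960000
base radius r_b = r_p·cos α = 162.960000·cos 14.583° = 157.710067
roll angle φ = 33.905° = 0.59175388 rad
x = r_b·(cos φ + φ·sin φ) = 157.710067·(0.82996361 + 0.59175388·0.55781754) = 182.952242
y = r_b·(sin φ − φ·cos φ) = 157.710067·(0.55781754 − 0.59175388·0.82996361) = 10.516636

x=182.952242 y=10.516636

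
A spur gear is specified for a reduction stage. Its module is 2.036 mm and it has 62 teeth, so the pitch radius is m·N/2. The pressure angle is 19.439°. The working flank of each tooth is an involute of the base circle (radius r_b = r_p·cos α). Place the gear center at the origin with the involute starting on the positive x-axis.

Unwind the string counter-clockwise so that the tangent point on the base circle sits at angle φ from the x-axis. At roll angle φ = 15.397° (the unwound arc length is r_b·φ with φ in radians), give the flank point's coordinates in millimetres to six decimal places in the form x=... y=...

x=61.628564 y=0.382234

pitch radius r_p = m·N/2 = 2.036·62/2 = 63.116000
base radius r_b = r_p·cos α = 63.116000·cos 19.439° = 59.518157
roll angle φ = 15.397° = 0.26872834 rad
x = r_b·(cos φ + φ·sin φ) = 59.518157·(0.96410931 + 0.26872834·0.26550564) = 61.628564
y = r_b·(sin φ − φ·cos φ) = 59.518157·(0.26550564 − 0.26872834·0.96410931) = 0.382234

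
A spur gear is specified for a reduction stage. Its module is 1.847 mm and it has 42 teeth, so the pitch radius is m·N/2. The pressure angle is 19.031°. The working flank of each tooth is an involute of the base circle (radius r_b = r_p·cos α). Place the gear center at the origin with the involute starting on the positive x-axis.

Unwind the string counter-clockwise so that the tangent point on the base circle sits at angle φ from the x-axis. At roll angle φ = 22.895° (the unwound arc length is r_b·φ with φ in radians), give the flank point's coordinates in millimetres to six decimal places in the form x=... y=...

pitch radius r_p = m·N/2 = 1.847·42/2 = 38.787000
base radius r_b = r_p·cos α = 38.787000·cos 19.031° = 36.666991
roll angle φ = 22.895° = 0.39959313 rad
x = r_b·(cos φ + φ·sin φ) = 36.666991·(0.92121936 + 0.39959313·0.38904356) = 39.478561
y = r_b·(sin φ − φ·cos φ) = 36.666991·(0.38904356 − 0.39959313·0.92121936) = 0.767463

x=39.478561 y=0.767463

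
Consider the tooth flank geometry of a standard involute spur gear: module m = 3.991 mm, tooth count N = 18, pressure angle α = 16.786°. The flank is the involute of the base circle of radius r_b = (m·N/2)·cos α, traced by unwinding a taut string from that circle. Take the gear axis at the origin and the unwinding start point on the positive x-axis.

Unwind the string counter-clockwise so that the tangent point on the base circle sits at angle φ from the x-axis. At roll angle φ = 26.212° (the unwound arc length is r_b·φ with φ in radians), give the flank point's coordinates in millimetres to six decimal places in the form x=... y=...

x=37.801019 y=1.074751

pitch radius r_p = m·N/2 = 3.991·18/2 = 35.919000
base radius r_b = r_p·cos α = 35.919000·cos 16.786° = 34.388495
roll angle φ = 26.212° = 0.45748570 rad
x = r_b·(cos φ + φ·sin φ) = 34.388495·(0.89716588 + 0.45748570·0.44169376) = 37.801019
y = r_b·(sin φ − φ·cos φ) = 34.388495·(0.44169376 − 0.45748570·0.89716588) = 1.074751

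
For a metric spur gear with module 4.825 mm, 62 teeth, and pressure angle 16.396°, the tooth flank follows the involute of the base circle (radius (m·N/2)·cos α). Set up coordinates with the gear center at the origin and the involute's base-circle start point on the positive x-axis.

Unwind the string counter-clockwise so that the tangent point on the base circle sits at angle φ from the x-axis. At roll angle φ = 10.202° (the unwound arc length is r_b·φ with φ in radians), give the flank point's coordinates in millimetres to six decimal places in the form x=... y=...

pitch radius r_p = m·N/2 = 4.825·62/2 = 149.575000
base radius r_b = r_p·cos α = 149.575000·cos 16.396° = 143.492336
roll angle φ = 10.202° = 0.17805849 rad
x = r_b·(cos φ + φ·sin φ) = 143.492336·(0.98418943 + 0.17805849·0.17711910) = 145.749037
y = r_b·(sin φ − φ·cos φ) = 143.492336·(0.17711910 − 0.17805849·0.98418943) = 0.269165

x=145.749037 y=0.269165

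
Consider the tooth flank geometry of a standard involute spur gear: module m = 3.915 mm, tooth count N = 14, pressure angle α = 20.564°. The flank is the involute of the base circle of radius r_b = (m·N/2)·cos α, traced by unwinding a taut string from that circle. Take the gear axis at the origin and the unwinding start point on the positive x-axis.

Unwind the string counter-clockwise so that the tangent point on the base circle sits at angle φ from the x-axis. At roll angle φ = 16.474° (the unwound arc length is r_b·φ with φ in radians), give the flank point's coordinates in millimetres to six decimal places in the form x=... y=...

pitch radius r_p = m·N/2 = 3.915·14/2 = 27.405000
base radius r_b = r_p·cos α = 27.405000·cos 20.564° = 25.658765
roll angle φ = 16.474° = 0.28752554 rad
x = r_b·(cos φ + φ·sin φ) = 25.658765·(0.95894852 + 0.28752554·0.28358022) = 26.697562
y = r_b·(sin φ − φ·cos φ) = 25.658765·(0.28358022 − 0.28752554·0.95894852) = 0.201627

x=26.697562 y=0.201627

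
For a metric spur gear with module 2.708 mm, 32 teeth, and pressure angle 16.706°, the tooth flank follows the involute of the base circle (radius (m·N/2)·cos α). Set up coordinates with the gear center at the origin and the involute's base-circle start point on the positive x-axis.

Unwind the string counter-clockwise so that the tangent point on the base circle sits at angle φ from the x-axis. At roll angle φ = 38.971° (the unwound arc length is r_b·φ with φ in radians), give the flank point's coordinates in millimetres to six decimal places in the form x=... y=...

pitch radius r_p = m·N/2 = 2.708·32/2 = 43.328000
base radius r_b = r_p·cos α = 43.328000·cos 16.706° = 41.499229
roll angle φ = 38.971° = 0.68017226 rad
x = r_b·(cos φ + φ·sin φ) = 41.499229·(0.77746439 + 0.68017226·0.62892696) = 50.016658
y = r_b·(sin φ − φ·cos φ) = 41.499229·(0.62892696 − 0.68017226·0.77746439) = 4.154789

x=50.016658 y=4.154789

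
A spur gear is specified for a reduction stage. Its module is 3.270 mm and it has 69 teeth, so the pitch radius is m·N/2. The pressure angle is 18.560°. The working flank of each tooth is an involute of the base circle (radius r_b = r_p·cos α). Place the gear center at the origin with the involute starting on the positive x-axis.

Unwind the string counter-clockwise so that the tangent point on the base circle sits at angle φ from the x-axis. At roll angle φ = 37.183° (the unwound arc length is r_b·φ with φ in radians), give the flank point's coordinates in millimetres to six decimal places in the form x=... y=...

pitch radius r_p = m·N/2 = 3.270·69/2 = 112.815000
base radius r_b = r_p·cos α = 112.815000·cos 18.560° = 106.947588
roll angle φ = 37.183° = 0.64896578 rad
x = r_b·(cos φ + φ·sin φ) = 106.947588·(0.79670927 + 0.64896578·0.60436275) = 127.152128
y = r_b·(sin φ − φ·cos φ) = 106.947588·(0.60436275 − 0.64896578·0.79670927) = 9.339273

x=127.152128 y=9.339273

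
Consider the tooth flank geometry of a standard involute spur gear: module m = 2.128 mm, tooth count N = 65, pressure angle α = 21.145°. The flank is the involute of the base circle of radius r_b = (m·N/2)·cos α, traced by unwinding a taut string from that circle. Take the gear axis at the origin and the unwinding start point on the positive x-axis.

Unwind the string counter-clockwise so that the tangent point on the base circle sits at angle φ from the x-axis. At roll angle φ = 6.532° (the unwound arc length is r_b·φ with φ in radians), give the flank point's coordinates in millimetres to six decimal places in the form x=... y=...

x=64.921311 y=0.031818

pitch radius r_p = m·N/2 = 2.128·65/2 = 69.160000
base radius r_b = r_p·cos α = 69.160000·cos 21.145° = 64.503492
roll angle φ = 6.532° = 0.11400491 rad
x = r_b·(cos φ + φ·sin φ) = 64.503492·(0.99350848 + 0.11400491·0.11375811) = 64.921311
y = r_b·(sin φ − φ·cos φ) = 64.503492·(0.11375811 − 0.11400491·0.99350848) = 0.031818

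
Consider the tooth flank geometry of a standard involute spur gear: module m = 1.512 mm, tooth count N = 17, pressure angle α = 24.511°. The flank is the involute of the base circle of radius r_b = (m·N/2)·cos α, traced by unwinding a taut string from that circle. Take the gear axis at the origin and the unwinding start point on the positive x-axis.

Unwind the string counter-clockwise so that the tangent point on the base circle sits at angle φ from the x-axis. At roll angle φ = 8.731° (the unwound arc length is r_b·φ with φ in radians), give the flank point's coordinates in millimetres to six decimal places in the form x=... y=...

x=11.828783 y=0.013761

pitch radius r_p = m·N/2 = 1.512·17/2 = 12.852000
base radius r_b = r_p·cos α = 12.852000·cos 24.511° = 11.693799
roll angle φ = 8.731° = 0.15238470 rad
x = r_b·(cos φ + φ·sin φ) = 11.693799·(0.98841190 + 0.15238470·0.15179562) = 11.828783
y = r_b·(sin φ − φ·cos φ) = 11.693799·(0.15179562 − 0.15238470·0.98841190) = 0.013761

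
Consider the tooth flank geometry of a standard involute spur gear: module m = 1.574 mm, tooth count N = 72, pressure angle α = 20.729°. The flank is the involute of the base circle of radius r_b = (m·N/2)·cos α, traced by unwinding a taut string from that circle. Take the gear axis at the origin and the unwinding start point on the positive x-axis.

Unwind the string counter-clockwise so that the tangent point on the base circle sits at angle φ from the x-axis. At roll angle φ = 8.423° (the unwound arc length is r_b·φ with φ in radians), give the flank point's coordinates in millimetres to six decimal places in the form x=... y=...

x=53.565430 y=0.056003

pitch radius r_p = m·N/2 = 1.574·72/2 = 56.664000
base radius r_b = r_p·cos α = 56.664000·cos 20.729° = 52.995856
roll angle φ = 8.423° = 0.14700908 rad
x = r_b·(cos φ + φ·sin φ) = 52.995856·(0.98921361 + 0.14700908·0.14648014) = 53.565430
y = r_b·(sin φ − φ·cos φ) = 52.995856·(0.14648014 − 0.14700908·0.98921361) = 0.056003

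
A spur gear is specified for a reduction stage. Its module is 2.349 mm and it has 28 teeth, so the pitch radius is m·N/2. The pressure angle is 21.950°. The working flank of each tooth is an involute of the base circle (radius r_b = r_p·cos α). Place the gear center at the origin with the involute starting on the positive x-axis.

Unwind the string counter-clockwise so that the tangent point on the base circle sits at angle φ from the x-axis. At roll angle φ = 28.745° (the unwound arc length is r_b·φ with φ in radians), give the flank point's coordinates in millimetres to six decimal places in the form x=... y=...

pitch radius r_p = m·N/2 = 2.349·28/2 = 32.886000
base radius r_b = r_p·cos α = 32.886000·cos 21.950° = 30.502107
roll angle φ = 28.745° = 0.50169489 rad
x = r_b·(cos φ + φ·sin φ) = 30.502107·(0.87676873 + 0.50169489·0.48091226) = 34.102574
y = r_b·(sin φ − φ·cos φ) = 30.502107·(0.48091226 − 0.50169489·0.87676873) = 1.251863

x=34.102574 y=1.251863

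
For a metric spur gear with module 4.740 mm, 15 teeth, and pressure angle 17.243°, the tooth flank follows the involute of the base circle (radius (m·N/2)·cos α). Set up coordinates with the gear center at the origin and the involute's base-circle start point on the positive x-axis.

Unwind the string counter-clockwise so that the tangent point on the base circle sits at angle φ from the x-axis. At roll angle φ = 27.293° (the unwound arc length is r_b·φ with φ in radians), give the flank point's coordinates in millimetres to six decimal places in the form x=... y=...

pitch radius r_p = m·N/2 = 4.740·15/2 = 35.550000
base radius r_b = r_p·cos α = 35.550000·cos 17.243° = 33.952247
roll angle φ = 27.293° = 0.47635271 rad
x = r_b·(cos φ + φ·sin φ) = 33.952247·(0.88867326 + 0.47635271·0.45854099) = 37.588549
y = r_b·(sin φ − φ·cos φ) = 33.952247·(0.45854099 − 0.47635271·0.88867326) = 1.195766

x=37.588549 y=1.195766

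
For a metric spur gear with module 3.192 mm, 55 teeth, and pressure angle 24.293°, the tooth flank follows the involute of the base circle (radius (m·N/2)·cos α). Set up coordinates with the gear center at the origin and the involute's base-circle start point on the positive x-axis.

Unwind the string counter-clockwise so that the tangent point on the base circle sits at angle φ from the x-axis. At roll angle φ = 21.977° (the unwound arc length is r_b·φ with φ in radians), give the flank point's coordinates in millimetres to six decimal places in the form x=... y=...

pitch radius r_p = m·N/2 = 3.192·55/2 = 87.780000
base radius r_b = r_p·cos α = 87.780000·cos 24.293° = 80.007392
roll angle φ = 21.977° = 0.38357101 rad
x = r_b·(cos φ + φ·sin φ) = 80.007392·(0.92733416 + 0.38357101·0.37423437) = 85.678285
y = r_b·(sin φ − φ·cos φ) = 80.007392·(0.37423437 − 0.38357101·0.92733416) = 1.483007

x=85.678285 y=1.483007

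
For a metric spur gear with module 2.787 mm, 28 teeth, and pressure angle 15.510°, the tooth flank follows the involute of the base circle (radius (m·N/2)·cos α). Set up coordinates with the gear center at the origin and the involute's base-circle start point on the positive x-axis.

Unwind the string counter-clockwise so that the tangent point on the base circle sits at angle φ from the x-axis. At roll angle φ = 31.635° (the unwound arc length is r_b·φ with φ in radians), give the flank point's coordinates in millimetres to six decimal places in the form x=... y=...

pitch radius r_p = m·N/2 = 2.787·28/2 = 39.018000
base radius r_b = r_p·cos α = 39.018000·cos 15.510° = 37.597113
roll angle φ = 31.635° = 0.55213491 rad
x = r_b·(cos φ + φ·sin φ) = 37.597113·(0.85140669 + 0.55213491·0.52450610) = 42.898487
y = r_b·(sin φ − φ·cos φ) = 37.597113·(0.52450610 − 0.55213491·0.85140669) = 2.045837

x=42.898487 y=2.045837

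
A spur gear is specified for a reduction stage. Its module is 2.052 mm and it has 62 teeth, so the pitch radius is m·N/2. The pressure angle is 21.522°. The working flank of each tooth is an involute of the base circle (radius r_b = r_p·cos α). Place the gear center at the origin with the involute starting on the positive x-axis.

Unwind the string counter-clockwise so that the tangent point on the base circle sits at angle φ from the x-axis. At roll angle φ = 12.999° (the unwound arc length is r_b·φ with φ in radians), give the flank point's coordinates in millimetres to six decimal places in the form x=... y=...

x=60.680210 y=0.229168

pitch radius r_p = m·N/2 = 2.052·62/2 = 63.612000
base radius r_b = r_p·cos α = 63.612000·cos 21.522° = 59.176766
roll angle φ = 12.999° = 0.22687535 rad
x = r_b·(cos φ + φ·sin φ) = 59.176766·(0.97437399 + 0.22687535·0.22493405) = 60.680210
y = r_b·(sin φ − φ·cos φ) = 59.176766·(0.22493405 − 0.22687535·0.97437399) = 0.229168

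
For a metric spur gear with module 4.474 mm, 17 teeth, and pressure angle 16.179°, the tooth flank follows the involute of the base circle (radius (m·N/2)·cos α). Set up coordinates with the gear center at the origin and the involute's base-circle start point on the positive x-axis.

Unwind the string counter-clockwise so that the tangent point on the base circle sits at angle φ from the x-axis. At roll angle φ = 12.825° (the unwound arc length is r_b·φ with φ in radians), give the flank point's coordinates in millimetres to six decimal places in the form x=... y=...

x=37.426431 y=0.135853

pitch radius r_p = m·N/2 = 4.474·17/2 = 38.029000
base radius r_b = r_p·cos α = 38.029000·cos 16.179° = 36.522895
roll angle φ = 12.825° = 0.22383848 rad
x = r_b·(cos φ + φ·sin φ) = 36.522895·(0.97505259 + 0.22383848·0.22197397) = 37.426431
y = r_b·(sin φ − φ·cos φ) = 36.522895·(0.22197397 − 0.22383848·0.97505259) = 0.135853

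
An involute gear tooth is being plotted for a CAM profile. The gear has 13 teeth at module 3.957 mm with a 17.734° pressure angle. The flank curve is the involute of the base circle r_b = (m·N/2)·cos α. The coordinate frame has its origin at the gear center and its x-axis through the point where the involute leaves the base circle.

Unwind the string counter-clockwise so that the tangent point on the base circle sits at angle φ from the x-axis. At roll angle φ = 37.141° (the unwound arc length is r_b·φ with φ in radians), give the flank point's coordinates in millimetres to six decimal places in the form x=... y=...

pitch radius r_p = m·N/2 = 3.957·13/2 = 25.720500
base radius r_b = r_p·cos α = 25.720500·cos 17.734° = 24.498285
roll angle φ = 37.141° = 0.64823274 rad
x = r_b·(cos φ + φ·sin φ) = 24.498285·(0.79715208 + 0.64823274·0.60377857) = 29.117219
y = r_b·(sin φ − φ·cos φ) = 24.498285·(0.60377857 − 0.64823274·0.79715208) = 2.132294

x=29.117219 y=2.132294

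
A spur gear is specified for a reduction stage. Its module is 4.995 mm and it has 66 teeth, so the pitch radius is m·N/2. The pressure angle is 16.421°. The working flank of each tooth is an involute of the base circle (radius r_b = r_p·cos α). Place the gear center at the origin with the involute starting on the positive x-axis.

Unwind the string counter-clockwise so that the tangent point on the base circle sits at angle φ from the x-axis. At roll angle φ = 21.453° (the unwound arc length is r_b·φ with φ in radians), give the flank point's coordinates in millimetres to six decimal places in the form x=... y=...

x=168.809189 y=2.727957

pitch radius r_p = m·N/2 = 4.995·66/2 = 164.835000
base radius r_b = r_p·cos α = 164.835000·cos 16.421° = 158.111451
roll angle φ = 21.453° = 0.37442548 rad
x = r_b·(cos φ + φ·sin φ) = 158.111451·(0.93071790 + 0.37442548·0.36573788) = 168.809189
y = r_b·(sin φ − φ·cos φ) = 158.111451·(0.36573788 − 0.37442548·0.93071790) = 2.727957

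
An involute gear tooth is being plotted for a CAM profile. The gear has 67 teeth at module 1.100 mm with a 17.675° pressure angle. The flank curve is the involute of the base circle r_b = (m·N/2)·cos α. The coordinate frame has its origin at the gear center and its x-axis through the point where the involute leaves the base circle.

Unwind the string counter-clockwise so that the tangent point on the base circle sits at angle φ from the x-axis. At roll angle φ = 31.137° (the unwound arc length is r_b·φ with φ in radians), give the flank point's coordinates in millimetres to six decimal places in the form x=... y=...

pitch radius r_p = m·N/2 = 1.100·67/2 = 36.850000
base radius r_b = r_p·cos α = 36.850000·cos 17.675° = 35.110461
roll angle φ = 31.137° = 0.54344317 rad
x = r_b·(cos φ + φ·sin φ) = 35.110461·(0.85593334 + 0.54344317·0.51708617) = 39.918498
y = r_b·(sin φ − φ·cos φ) = 35.110461·(0.51708617 − 0.54344317·0.85593334) = 1.823463

x=39.918498 y=1.823463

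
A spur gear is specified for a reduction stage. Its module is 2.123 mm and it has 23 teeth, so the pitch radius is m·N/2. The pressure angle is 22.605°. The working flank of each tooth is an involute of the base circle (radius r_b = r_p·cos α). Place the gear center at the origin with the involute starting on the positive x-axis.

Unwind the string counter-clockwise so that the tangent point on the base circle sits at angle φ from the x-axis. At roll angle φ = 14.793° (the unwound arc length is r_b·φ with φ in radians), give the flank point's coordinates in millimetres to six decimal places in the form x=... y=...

x=23.277649 y=0.128444

pitch radius r_p = m·N/2 = 2.123·23/2 = 24.414500
base radius r_b = r_p·cos α = 24.414500·cos 22.605° = 22.538897
roll angle φ = 14.793° = 0.25818656 rad
x = r_b·(cos φ + φ·sin φ) = 22.538897·(0.96685459 + 0.25818656·0.25532764) = 23.277649
y = r_b·(sin φ − φ·cos φ) = 22.538897·(0.25532764 − 0.25818656·0.96685459) = 0.128444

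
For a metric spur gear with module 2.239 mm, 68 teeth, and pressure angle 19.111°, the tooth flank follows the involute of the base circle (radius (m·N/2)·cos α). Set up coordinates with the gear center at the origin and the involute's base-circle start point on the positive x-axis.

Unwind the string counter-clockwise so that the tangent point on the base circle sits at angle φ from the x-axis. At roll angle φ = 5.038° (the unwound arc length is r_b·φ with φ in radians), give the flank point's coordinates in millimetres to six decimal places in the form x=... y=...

x=72.207930 y=0.016288

pitch radius r_p = m·N/2 = 2.239·68/2 = 76.126000
base radius r_b = r_p·cos α = 76.126000·cos 19.111° = 71.930397
roll angle φ = 5.038° = 0.08792969 rad
x = r_b·(cos φ + φ·sin φ) = 71.930397·(0.99613668 + 0.08792969·0.08781642) = 72.207930
y = r_b·(sin φ − φ·cos φ) = 71.930397·(0.08781642 − 0.08792969·0.99613668) = 0.016288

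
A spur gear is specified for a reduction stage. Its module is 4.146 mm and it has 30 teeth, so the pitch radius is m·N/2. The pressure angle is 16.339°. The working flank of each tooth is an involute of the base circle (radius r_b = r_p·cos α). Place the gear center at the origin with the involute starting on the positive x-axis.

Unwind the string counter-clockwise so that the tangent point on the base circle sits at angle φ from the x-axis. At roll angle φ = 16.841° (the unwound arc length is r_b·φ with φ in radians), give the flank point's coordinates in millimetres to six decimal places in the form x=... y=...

pitch radius r_p = m·N/2 = 4.146·30/2 = 62.190000
base radius r_b = r_p·cos α = 62.190000·cos 16.339° = 59.678396
roll angle φ = 16.841° = 0.29393090 rad
x = r_b·(cos φ + φ·sin φ) = 59.678396·(0.95711243 + 0.29393090·0.28971677) = 62.200950
y = r_b·(sin φ − φ·cos φ) = 59.678396·(0.28971677 − 0.29393090·0.95711243) = 0.500812

x=62.200950 y=0.500812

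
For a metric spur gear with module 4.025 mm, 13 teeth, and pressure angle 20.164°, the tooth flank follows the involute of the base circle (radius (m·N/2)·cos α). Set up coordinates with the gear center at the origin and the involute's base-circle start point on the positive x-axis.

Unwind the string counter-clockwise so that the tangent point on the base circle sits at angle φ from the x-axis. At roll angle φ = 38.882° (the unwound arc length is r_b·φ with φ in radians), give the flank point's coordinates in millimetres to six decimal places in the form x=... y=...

pitch radius r_p = m·N/2 = 4.025·13/2 = 26.162500
base radius r_b = r_p·cos α = 26.162500·cos 20.164° = 24.558995
roll angle φ = 38.882° = 0.67861892 rad
x = r_b·(cos φ + φ·sin φ) = 24.558995·(0.77844039 + 0.67861892·0.62771853) = 29.579395
y = r_b·(sin φ − φ·cos φ) = 24.558995·(0.62771853 − 0.67861892·0.77844039) = 2.442494

x=29.579395 y=2.442494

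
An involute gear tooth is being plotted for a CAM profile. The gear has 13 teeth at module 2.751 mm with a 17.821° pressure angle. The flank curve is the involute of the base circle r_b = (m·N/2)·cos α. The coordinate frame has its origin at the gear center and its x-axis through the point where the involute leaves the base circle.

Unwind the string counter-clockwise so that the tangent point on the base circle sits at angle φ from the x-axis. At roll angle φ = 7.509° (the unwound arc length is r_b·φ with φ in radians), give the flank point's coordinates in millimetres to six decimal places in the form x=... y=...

pitch radius r_p = m·N/2 = 2.751·13/2 = 17.881500
base radius r_b = r_p·cos α = 17.881500·cos 17.821° = 17.023497
roll angle φ = 7.509° = 0.13105677 rad
x = r_b·(cos φ + φ·sin φ) = 17.023497·(0.99142435 + 0.13105677·0.13068193) = 17.169067
y = r_b·(sin φ − φ·cos φ) = 17.023497·(0.13068193 − 0.13105677·0.99142435) = 0.012751

x=17.169067 y=0.012751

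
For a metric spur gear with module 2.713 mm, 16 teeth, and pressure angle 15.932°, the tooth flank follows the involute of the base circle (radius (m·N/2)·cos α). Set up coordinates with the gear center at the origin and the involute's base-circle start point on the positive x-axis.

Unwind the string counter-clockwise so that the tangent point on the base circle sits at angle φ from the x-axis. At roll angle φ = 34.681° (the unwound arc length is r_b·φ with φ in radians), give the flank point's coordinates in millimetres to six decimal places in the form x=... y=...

pitch radius r_p = m·N/2 = 2.713·16/2 = 21.704000
base radius r_b = r_p·cos α = 21.704000·cos 15.932° = 20.870309
roll angle φ = 34.681° = 0.60529764 rad
x = r_b·(cos φ + φ·sin φ) = 20.870309·(0.82233278 + 0.60529764·0.56900686) = 24.350460
y = r_b·(sin φ − φ·cos φ) = 20.870309·(0.56900686 − 0.60529764·0.82233278) = 1.487026

x=24.350460 y=1.487026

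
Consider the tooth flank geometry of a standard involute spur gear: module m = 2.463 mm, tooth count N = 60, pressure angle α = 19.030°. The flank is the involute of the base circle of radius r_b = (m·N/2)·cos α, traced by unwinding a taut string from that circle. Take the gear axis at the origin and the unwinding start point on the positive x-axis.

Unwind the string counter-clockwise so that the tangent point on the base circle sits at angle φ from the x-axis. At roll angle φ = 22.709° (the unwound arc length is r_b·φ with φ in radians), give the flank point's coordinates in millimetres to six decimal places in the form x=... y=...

x=75.124699 y=1.427067

pitch radius r_p = m·N/2 = 2.463·60/2 = 73.890000
base radius r_b = r_p·cos α = 73.890000·cos 19.030° = 69.851762
roll angle φ = 22.709° = 0.39634682 rad
x = r_b·(cos φ + φ·sin φ) = 69.851762·(0.92247746 + 0.39634682·0.38605095) = 75.124699
y = r_b·(sin φ − φ·cos φ) = 69.851762·(0.38605095 − 0.39634682·0.92247746) = 1.427067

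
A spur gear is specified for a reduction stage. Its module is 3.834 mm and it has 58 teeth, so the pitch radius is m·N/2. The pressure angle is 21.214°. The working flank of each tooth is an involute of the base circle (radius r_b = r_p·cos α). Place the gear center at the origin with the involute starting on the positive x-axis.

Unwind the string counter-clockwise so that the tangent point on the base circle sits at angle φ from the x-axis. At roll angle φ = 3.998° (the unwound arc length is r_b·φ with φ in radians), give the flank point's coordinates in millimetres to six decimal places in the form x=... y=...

pitch radius r_p = m·N/2 = 3.834·58/2 = 111.186000
base radius r_b = r_p·cos α = 111.186000·cos 21.214° = 103.651527
roll angle φ = 3.998° = 0.06977826 rad
x = r_b·(cos φ + φ·sin φ) = 103.651527·(0.99756648 + 0.06977826·0.06972165) = 103.903559
y = r_b·(sin φ − φ·cos φ) = 103.651527·(0.06972165 − 0.06977826·0.99756648) = 0.011733

x=103.903559 y=0.011733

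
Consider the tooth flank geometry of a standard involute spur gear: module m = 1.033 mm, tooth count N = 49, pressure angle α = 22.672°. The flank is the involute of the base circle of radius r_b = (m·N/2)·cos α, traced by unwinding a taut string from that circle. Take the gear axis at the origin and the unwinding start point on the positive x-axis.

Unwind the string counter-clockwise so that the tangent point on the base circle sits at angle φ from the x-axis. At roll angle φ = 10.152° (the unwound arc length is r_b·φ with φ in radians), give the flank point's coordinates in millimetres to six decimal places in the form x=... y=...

pitch radius r_p = m·N/2 = 1.033·49/2 = 25.308500
base radius r_b = r_p·cos α = 25.308500·cos 22.672° = 23.352825
roll angle φ = 10.152° = 0.17718583 rad
x = r_b·(cos φ + φ·sin φ) = 23.352825·(0.98434362 + 0.17718583·0.17626016) = 23.716532
y = r_b·(sin φ − φ·cos φ) = 23.352825·(0.17626016 − 0.17718583·0.98434362) = 0.043166

x=23.716532 y=0.043166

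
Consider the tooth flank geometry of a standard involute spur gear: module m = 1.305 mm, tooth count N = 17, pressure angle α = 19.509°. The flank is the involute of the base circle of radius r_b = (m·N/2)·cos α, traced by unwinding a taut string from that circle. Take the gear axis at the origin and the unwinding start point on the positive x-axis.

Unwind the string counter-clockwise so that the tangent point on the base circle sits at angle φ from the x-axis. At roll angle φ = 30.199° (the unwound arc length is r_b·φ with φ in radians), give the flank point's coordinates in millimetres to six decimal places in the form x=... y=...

pitch radius r_p = m·N/2 = 1.305·17/2 = 11.092500
base radius r_b = r_p·cos α = 11.092500·cos 19.509° = 10.455669
roll angle φ = 30.199° = 0.52707198 rad
x = r_b·(cos φ + φ·sin φ) = 10.455669·(0.86428358 + 0.52707198·0.50300486) = 11.808668
y = r_b·(sin φ − φ·cos φ) = 10.455669·(0.50300486 − 0.52707198·0.86428358) = 0.496280

x=11.808668 y=0.496280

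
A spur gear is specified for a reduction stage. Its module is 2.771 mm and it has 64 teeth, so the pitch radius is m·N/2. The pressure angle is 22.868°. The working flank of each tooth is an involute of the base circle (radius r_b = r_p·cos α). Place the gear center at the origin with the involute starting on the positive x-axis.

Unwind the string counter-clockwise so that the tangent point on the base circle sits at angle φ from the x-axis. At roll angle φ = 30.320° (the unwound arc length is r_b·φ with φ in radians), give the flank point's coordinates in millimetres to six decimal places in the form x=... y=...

x=92.353911 y=3.923951

pitch radius r_p = m·N/2 = 2.771·64/2 = 88.672000
base radius r_b = r_p·cos α = 88.672000·cos 22.868° = 81.702610
roll angle φ = 30.320° = 0.52918383 rad
x = r_b·(cos φ + φ·sin φ) = 81.702610·(0.86321938 + 0.52918383·0.50482897) = 92.353911
y = r_b·(sin φ − φ·cos φ) = 81.702610·(0.50482897 − 0.52918383·0.86321938) = 3.923951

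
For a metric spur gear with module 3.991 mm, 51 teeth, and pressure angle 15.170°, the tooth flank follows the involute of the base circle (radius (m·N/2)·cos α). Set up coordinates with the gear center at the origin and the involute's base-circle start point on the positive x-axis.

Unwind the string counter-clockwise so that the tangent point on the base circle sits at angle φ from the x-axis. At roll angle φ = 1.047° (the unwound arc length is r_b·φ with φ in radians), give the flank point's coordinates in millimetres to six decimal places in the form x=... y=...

pitch radius r_p = m·N/2 = 3.991·51/2 = 101.770500
base radius r_b = r_p·cos α = 101.770500·cos 15.170° = 98.224169
roll angle φ = 1.047° = 0.01827360 rad
x = r_b·(cos φ + φ·sin φ) = 98.224169·(0.99983304 + 0.01827360·0.01827258) = 98.240567
y = r_b·(sin φ − φ·cos φ) = 98.224169·(0.01827258 − 0.01827360·0.99983304) = 0.000200

x=98.240567 y=0.000200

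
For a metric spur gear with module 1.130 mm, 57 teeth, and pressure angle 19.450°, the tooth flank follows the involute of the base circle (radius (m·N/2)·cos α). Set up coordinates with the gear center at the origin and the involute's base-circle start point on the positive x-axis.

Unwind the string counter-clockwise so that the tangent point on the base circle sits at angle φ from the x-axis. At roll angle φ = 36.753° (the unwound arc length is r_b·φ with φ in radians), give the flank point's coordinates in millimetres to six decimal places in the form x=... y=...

x=35.986615 y=2.563402

pitch radius r_p = m·N/2 = 1.130·57/2 = 32.205000
base radius r_b = r_p·cos α = 32.205000·cos 19.450° = 30.367139
roll angle φ = 36.753° = 0.64146086 rad
x = r_b·(cos φ + φ·sin φ) = 30.367139·(0.80122248 + 0.64146086·0.59836655) = 35.986615
y = r_b·(sin φ − φ·cos φ) = 30.367139·(0.59836655 − 0.64146086·0.80122248) = 2.563402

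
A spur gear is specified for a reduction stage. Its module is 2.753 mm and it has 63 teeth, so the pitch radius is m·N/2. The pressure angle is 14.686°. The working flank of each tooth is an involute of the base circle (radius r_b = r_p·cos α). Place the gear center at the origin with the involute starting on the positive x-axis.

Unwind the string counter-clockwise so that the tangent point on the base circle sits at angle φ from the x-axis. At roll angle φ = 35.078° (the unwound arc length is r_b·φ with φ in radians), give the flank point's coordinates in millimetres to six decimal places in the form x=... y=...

x=98.164780 y=6.179313

pitch radius r_p = m·N/2 = 2.753·63/2 = 86.719500
base radius r_b = r_p·cos α = 86.719500·cos 14.686° = 83.886350
roll angle φ = 35.078° = 0.61222660 rad
x = r_b·(cos φ + φ·sin φ) = 83.886350·(0.81837044 + 0.61222660·0.57469106) = 98.164780
y = r_b·(sin φ − φ·cos φ) = 83.886350·(0.57469106 − 0.61222660·0.81837044) = 6.179313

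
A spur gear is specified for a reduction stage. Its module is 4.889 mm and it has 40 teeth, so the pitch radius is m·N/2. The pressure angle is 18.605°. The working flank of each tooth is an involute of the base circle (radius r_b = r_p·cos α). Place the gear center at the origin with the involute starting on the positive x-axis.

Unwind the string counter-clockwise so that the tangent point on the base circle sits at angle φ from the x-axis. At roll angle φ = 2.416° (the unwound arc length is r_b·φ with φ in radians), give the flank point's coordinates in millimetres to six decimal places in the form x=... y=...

x=92.752423 y=0.002316

pitch radius r_p = m·N/2 = 4.889·40/2 = 97.780000
base radius r_b = r_p·cos α = 97.780000·cos 18.605° = 92.670073
roll angle φ = 2.416° = 0.04216715 rad
x = r_b·(cos φ + φ·sin φ) = 92.670073·(0.99911110 + 0.04216715·0.04215466) = 92.752423
y = r_b·(sin φ − φ·cos φ) = 92.670073·(0.04215466 − 0.04216715·0.99911110) = 0.002316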